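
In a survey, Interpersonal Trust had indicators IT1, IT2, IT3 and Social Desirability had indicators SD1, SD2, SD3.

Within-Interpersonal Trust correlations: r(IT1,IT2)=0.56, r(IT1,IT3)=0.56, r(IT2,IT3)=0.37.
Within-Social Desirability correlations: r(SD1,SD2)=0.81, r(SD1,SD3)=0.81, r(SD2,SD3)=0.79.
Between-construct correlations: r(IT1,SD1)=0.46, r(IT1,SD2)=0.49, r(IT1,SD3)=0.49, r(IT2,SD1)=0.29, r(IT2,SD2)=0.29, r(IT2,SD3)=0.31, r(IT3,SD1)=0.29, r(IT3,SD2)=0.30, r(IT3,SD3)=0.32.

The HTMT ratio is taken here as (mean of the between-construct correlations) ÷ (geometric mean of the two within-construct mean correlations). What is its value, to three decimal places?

Mean between = 3.24/9 = 0.3600.
Mean within-IT = 1.49/3 = 0.4967; mean within-SD = 2.41/3 = 0.8033.
Geometric mean = √(0.4967 × 0.8033) = 0.6317.
HTMT = 0.3600 / 0.6317 = 0.570.

0.570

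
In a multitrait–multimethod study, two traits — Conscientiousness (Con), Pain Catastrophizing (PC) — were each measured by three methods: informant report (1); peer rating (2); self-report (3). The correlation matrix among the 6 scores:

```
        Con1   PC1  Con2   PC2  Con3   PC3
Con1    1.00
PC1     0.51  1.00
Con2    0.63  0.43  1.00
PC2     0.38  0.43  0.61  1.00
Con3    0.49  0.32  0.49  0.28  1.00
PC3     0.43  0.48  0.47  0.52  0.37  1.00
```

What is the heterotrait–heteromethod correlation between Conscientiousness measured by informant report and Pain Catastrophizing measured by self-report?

Different traits and methods: r(Con1, PC3) = 0.43.

0.43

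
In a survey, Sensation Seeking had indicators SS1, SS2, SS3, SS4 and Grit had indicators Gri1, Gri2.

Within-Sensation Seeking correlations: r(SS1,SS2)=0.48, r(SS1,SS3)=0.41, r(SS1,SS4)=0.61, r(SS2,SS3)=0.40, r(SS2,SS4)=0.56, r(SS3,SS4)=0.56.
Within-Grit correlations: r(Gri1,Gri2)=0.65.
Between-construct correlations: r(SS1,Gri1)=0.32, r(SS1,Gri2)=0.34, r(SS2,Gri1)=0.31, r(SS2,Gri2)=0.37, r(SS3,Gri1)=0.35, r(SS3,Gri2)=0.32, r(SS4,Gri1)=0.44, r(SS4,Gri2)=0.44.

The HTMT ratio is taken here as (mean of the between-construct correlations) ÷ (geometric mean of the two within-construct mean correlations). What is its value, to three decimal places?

Between-construct mean = 2.89/8 = 0.3613.
Mean within-SS = 3.02/6 = 0.5033; mean within-Gri = 0.65/1 = 0.6500.
Geometric mean = √(0.5033 × 0.6500) = 0.5720.
HTMT = 0.3613 / 0.5720 = 0.632.

0.632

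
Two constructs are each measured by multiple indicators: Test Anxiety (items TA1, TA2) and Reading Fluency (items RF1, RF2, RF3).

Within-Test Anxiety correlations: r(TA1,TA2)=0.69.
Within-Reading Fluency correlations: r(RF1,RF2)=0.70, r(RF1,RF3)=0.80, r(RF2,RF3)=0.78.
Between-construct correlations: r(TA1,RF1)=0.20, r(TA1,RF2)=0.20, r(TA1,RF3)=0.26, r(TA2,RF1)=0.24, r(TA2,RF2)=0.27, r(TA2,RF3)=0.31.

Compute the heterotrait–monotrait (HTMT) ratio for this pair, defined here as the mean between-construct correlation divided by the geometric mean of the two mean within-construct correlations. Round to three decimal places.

Mean heterotrait r = 1.48/6 = 0.2467.
Mean within-TA = 0.69/1 = 0.6900; mean within-RF = 2.28/3 = 0.7600.
Geometric mean = √(0.6900 × 0.7600) = 0.7242.
HTMT = 0.2467 / 0.7242 = 0.341.

0.341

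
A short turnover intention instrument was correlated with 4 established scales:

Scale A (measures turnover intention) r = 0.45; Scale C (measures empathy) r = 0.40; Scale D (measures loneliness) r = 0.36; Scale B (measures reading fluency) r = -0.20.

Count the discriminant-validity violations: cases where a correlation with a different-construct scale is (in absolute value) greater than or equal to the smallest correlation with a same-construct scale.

0

Convergent (same construct = turnover intention): Scale A.
Smallest convergent = 0.45. Discriminant |r|: 0.40, 0.36, 0.20; count ≥ 0.45 → 0.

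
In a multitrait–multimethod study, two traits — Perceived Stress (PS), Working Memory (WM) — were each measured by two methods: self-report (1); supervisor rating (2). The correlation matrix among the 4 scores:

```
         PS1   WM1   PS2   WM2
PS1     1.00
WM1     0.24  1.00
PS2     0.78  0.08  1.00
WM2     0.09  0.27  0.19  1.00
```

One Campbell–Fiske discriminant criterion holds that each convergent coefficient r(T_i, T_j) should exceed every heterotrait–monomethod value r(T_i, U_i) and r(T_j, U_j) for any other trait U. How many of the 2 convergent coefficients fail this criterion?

Checking each validity diagonal entry against its comparison values:
PS (methods 1·2): 0.78 vs {0.24, 0.19} → pass.
WM (methods 1·2): 0.27 vs {0.24, 0.19} → pass.
0 of 2 fail.

0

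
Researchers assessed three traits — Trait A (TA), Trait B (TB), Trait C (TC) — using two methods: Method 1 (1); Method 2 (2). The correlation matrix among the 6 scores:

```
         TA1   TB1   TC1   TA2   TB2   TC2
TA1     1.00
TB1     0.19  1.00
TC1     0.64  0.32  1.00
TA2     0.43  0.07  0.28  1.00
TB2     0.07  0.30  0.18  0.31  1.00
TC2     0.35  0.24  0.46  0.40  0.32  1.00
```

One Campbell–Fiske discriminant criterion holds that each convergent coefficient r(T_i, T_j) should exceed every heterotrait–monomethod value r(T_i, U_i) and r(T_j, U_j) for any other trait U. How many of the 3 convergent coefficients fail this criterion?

Each convergent coefficient versus the relevant comparison correlations:
TA (methods 1·2): 0.43 vs {0.19, 0.31, 0.64, 0.40} → fail.
TB (methods 1·2): 0.30 vs {0.19, 0.31, 0.32, 0.32} → fail.
TC (methods 1·2): 0.46 vs {0.64, 0.40, 0.32, 0.32} → fail.
3 of 3 fail.

3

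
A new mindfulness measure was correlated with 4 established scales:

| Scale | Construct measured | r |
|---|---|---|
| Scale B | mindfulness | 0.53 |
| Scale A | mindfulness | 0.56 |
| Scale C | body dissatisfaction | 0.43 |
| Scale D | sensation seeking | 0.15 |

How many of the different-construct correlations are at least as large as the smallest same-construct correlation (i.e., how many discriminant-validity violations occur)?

0

Convergent (same construct = mindfulness): Scale B, Scale A.
Smallest convergent = 0.53. Discriminant values: 0.43, 0.15; count ≥ 0.53 → 0.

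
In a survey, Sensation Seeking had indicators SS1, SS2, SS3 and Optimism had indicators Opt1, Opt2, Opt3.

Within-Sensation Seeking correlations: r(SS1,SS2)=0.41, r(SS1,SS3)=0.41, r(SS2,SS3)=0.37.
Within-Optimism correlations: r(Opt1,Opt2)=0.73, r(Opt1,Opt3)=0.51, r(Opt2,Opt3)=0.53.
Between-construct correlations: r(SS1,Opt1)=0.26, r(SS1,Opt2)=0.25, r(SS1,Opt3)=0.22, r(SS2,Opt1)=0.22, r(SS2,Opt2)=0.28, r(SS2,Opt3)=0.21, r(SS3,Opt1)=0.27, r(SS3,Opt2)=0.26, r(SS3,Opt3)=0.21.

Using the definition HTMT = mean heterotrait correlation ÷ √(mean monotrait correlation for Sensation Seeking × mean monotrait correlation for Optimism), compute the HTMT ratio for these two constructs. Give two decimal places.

0.50

Between-construct mean = 2.18/9 = 0.2422.
Mean within-SS = 1.19/3 = 0.3967; mean within-Opt = 1.77/3 = 0.5900.
Geometric mean = √(0.3967 × 0.5900) = 0.4838.
HTMT = 0.2422 / 0.4838 = 0.50.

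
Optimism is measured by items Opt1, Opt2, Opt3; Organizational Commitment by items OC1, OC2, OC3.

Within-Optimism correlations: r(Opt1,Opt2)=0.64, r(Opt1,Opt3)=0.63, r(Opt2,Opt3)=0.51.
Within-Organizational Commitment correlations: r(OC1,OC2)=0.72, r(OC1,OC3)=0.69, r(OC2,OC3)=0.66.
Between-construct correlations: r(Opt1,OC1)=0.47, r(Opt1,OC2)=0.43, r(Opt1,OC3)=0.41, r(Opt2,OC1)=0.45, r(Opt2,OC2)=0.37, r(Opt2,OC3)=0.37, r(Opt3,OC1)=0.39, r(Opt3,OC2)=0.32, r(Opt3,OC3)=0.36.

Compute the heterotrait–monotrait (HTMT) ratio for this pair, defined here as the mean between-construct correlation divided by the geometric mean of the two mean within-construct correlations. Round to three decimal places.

0.620

Between-construct mean = 3.57/9 = 0.3967.
Mean within-Opt = 1.78/3 = 0.5933; mean within-OC = 2.07/3 = 0.6900.
Geometric mean = √(0.5933 × 0.6900) = 0.6398.
HTMT = 0.3967 / 0.6398 = 0.620.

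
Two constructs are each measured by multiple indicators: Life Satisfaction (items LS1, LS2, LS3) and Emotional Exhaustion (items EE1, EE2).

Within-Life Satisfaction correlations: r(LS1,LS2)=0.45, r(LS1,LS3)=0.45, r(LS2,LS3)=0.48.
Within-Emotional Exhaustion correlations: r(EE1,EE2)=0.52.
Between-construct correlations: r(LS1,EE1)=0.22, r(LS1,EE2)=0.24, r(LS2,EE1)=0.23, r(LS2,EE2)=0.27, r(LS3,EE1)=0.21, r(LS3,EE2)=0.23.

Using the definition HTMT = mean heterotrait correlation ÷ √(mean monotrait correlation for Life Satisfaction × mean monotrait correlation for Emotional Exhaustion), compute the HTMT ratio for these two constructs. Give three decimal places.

0.477

Between-construct mean = 1.40/6 = 0.2333.
Mean within-LS = 1.38/3 = 0.4600; mean within-EE = 0.52/1 = 0.5200.
Geometric mean = √(0.4600 × 0.5200) = 0.4891.
HTMT = 0.2333 / 0.4891 = 0.477.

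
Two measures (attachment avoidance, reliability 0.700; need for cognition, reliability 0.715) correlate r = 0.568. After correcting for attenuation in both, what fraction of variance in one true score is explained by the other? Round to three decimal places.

0.645

Disattenuated r = 0.568 / √(0.700 × 0.715) = 0.568 / 0.7075 = 0.8028.
Shared true-score variance = 0.8028² = 0.6445 ≈ 0.645.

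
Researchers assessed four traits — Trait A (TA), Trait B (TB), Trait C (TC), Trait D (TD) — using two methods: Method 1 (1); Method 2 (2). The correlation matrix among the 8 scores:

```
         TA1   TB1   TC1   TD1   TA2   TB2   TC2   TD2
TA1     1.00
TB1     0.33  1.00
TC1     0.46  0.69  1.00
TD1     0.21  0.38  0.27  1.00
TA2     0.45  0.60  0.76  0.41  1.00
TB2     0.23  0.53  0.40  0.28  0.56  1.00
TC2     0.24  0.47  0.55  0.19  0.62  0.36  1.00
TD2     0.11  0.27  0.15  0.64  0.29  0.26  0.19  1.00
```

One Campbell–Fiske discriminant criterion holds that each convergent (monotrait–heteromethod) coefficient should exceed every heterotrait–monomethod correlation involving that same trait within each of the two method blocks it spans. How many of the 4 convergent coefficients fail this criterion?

3

Convergent coefficients and their comparison sets:
TA (methods 1·2): 0.45 vs {0.33, 0.56, 0.46, 0.62, 0.21, 0.29} → fail.
TB (methods 1·2): 0.53 vs {0.33, 0.56, 0.69, 0.36, 0.38, 0.26} → fail.
TC (methods 1·2): 0.55 vs {0.46, 0.62, 0.69, 0.36, 0.27, 0.19} → fail.
TD (methods 1·2): 0.64 vs {0.21, 0.29, 0.38, 0.26, 0.27, 0.19} → pass.
3 of 4 fail.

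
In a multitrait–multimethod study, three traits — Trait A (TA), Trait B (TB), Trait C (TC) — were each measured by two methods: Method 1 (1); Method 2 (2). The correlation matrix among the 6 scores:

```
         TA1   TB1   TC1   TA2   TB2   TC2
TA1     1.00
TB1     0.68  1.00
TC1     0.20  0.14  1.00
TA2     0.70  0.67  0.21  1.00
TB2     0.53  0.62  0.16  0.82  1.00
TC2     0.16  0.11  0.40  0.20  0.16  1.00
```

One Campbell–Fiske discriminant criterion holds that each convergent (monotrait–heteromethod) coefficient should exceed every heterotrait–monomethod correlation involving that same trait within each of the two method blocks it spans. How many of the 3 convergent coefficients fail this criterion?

2

Convergent coefficients and their comparison sets:
TA (methods 1·2): 0.70 vs {0.68, 0.82, 0.20, 0.20} → fail.
TB (methods 1·2): 0.62 vs {0.68, 0.82, 0.14, 0.16} → fail.
TC (methods 1·2): 0.40 vs {0.20, 0.20, 0.14, 0.16} → pass.
2 of 3 fail.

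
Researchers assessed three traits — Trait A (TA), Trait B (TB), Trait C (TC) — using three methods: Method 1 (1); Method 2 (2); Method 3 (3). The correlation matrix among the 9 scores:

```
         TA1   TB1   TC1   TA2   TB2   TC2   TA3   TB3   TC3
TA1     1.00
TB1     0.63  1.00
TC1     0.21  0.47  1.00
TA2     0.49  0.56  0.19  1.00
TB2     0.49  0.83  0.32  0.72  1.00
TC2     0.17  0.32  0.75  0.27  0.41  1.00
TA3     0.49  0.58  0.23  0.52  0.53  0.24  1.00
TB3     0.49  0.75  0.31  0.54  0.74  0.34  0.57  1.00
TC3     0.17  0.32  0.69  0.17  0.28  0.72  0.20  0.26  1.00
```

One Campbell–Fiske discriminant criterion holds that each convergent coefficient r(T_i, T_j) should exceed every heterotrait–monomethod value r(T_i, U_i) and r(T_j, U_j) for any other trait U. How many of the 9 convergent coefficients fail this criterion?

Convergent coefficients and their comparison sets:
TA (methods 1·2): 0.49 vs {0.63, 0.72, 0.21, 0.27} → fail.
TA (methods 1·3): 0.49 vs {0.63, 0.57, 0.21, 0.20} → fail.
TA (methods 2·3): 0.52 vs {0.72, 0.57, 0.27, 0.20} → fail.
TB (methods 1·2): 0.83 vs {0.63, 0.72, 0.47, 0.41} → pass.
TB (methods 1·3): 0.75 vs {0.63, 0.57, 0.47, 0.26} → pass.
TB (methods 2·3): 0.74 vs {0.72, 0.57, 0.41, 0.26} → pass.
TC (methods 1·2): 0.75 vs {0.21, 0.27, 0.47, 0.41} → pass.
TC (methods 1·3): 0.69 vs {0.21, 0.20, 0.47, 0.26} → pass.
TC (methods 2·3): 0.72 vs {0.27, 0.20, 0.41, 0.26} → pass.
3 of 9 fail.

3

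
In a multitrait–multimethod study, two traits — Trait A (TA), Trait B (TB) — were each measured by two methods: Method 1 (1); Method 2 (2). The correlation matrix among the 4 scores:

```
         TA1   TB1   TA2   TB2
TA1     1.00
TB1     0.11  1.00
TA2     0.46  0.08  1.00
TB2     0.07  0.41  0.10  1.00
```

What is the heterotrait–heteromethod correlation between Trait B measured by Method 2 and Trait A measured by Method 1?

0.07

Different traits and methods: r(TB2, TA1) = 0.07.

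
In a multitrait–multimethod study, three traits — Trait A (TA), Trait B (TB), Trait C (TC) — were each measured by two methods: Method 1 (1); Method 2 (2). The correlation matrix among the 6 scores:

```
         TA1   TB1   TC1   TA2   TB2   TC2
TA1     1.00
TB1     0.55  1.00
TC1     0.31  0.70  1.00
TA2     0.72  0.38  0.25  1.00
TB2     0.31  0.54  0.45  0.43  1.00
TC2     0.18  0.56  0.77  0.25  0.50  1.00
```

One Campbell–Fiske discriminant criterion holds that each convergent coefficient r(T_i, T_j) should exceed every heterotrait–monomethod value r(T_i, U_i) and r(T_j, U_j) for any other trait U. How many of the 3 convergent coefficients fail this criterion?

1

Convergent coefficients and their comparison sets:
TA (methods 1·2): 0.72 vs {0.55, 0.43, 0.31, 0.25} → pass.
TB (methods 1·2): 0.54 vs {0.55, 0.43, 0.70, 0.50} → fail.
TC (methods 1·2): 0.77 vs {0.31, 0.25, 0.70, 0.50} → pass.
1 of 3 fail.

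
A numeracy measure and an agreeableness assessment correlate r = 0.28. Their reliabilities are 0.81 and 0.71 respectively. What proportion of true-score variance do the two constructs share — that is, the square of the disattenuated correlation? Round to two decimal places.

Disattenuated r = 0.28 / √(0.81 × 0.71) = 0.28 / 0.7584 = 0.3692.
Shared true-score variance = 0.3692² = 0.1363 ≈ 0.14.

0.14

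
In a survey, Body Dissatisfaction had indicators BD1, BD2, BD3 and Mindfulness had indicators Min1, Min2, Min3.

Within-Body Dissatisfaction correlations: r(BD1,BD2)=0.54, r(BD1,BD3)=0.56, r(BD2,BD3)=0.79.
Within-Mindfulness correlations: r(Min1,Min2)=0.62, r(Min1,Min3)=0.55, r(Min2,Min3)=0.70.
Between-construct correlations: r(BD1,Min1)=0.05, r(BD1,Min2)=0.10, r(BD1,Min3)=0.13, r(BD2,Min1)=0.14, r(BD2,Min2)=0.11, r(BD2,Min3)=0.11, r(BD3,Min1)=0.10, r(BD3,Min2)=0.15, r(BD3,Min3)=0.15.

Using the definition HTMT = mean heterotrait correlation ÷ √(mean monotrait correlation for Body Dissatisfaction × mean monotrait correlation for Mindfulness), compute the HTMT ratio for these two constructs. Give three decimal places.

Mean between = 1.04/9 = 0.1156.
Mean within-BD = 1.89/3 = 0.6300; mean within-Min = 1.87/3 = 0.6233.
Geometric mean = √(0.6300 × 0.6233) = 0.6266.
HTMT = 0.1156 / 0.6266 = 0.184.

0.184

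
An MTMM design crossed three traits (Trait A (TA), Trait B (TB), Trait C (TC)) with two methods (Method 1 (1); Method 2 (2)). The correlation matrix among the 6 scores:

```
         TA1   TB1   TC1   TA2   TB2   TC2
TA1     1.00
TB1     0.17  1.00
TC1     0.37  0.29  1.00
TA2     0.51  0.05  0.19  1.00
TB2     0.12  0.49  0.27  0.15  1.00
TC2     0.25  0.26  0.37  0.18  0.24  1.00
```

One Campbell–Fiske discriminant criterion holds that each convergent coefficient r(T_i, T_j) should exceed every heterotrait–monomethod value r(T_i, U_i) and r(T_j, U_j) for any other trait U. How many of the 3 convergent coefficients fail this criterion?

1

Each convergent coefficient versus the relevant comparison correlations:
TA (methods 1·2): 0.51 vs {0.17, 0.15, 0.37, 0.18} → pass.
TB (methods 1·2): 0.49 vs {0.17, 0.15, 0.29, 0.24} → pass.
TC (methods 1·2): 0.37 vs {0.37, 0.18, 0.29, 0.24} → fail.
1 of 3 fail.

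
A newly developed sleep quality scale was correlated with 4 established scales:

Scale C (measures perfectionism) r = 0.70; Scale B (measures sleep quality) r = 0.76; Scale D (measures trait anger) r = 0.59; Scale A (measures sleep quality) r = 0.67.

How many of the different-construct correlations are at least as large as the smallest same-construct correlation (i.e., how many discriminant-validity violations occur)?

1

Convergent (same construct = sleep quality): Scale B, Scale A.
Smallest convergent = 0.67. Discriminant values: 0.70, 0.59; count ≥ 0.67 → 1.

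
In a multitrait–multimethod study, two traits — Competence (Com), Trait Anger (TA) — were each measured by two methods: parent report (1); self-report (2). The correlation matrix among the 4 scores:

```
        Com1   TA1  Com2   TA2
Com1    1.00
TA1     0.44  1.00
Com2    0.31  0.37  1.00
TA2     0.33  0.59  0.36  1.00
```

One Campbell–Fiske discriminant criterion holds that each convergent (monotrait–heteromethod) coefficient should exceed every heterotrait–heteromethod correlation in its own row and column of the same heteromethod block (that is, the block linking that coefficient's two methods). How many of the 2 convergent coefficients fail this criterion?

1

Each convergent coefficient versus the relevant comparison correlations:
Com (methods 1·2): 0.31 vs {0.33, 0.37} → fail.
TA (methods 1·2): 0.59 vs {0.37, 0.33} → pass.
1 of 2 fail.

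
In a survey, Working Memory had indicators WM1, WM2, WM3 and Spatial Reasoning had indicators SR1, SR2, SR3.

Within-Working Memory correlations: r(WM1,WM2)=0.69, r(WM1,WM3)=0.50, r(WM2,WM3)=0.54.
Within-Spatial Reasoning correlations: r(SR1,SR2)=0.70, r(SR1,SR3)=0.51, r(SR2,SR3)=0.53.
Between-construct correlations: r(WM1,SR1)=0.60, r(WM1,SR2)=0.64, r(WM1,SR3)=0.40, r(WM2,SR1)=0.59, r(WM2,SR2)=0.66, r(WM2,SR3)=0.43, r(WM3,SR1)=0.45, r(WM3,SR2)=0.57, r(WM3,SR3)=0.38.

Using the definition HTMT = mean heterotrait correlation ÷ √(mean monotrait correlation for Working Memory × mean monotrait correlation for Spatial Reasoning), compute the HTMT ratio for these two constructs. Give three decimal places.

0.907

Between-construct mean = 4.72/9 = 0.5244.
Mean within-WM = 1.73/3 = 0.5767; mean within-SR = 1.74/3 = 0.5800.
Geometric mean = √(0.5767 × 0.5800) = 0.5783.
HTMT = 0.5244 / 0.5783 = 0.907.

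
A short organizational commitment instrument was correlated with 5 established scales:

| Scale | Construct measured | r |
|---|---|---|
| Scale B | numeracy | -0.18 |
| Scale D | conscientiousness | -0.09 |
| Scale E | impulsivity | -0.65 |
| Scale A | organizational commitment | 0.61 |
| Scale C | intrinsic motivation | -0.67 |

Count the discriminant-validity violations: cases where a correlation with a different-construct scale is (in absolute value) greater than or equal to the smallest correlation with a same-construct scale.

2

Convergent (same construct = organizational commitment): Scale A.
Smallest convergent = 0.61. Discriminant |r|: 0.18, 0.09, 0.65, 0.67; count ≥ 0.61 → 2.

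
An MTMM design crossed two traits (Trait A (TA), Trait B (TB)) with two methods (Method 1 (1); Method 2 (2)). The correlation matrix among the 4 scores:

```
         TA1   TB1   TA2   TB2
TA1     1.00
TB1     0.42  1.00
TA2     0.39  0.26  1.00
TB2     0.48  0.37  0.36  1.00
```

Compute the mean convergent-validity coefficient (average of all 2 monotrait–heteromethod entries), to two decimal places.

0.38

Convergent values: 0.39, 0.37; mean = 0.76/2 = 0.38.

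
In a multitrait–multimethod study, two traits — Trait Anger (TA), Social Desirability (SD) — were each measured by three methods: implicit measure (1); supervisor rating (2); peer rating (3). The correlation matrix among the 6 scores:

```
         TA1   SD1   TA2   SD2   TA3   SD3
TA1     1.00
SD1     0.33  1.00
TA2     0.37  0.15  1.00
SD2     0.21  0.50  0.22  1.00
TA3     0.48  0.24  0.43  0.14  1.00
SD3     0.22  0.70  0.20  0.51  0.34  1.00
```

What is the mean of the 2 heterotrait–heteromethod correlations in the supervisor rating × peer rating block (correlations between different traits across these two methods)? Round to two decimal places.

HTHM values (method 2 × method 3): 0.20, 0.14; mean = 0.34/2 = 0.17.

0.17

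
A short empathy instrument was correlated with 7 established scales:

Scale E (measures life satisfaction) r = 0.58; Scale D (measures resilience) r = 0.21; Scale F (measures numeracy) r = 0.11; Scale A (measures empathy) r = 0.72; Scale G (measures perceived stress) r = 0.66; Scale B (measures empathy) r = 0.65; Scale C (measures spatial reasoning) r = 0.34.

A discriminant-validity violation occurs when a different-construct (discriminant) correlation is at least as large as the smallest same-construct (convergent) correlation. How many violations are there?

1

Convergent (same construct = empathy): Scale A, Scale B.
Smallest convergent = 0.65. Discriminant values: 0.58, 0.21, 0.11, 0.66, 0.34; count ≥ 0.65 → 1.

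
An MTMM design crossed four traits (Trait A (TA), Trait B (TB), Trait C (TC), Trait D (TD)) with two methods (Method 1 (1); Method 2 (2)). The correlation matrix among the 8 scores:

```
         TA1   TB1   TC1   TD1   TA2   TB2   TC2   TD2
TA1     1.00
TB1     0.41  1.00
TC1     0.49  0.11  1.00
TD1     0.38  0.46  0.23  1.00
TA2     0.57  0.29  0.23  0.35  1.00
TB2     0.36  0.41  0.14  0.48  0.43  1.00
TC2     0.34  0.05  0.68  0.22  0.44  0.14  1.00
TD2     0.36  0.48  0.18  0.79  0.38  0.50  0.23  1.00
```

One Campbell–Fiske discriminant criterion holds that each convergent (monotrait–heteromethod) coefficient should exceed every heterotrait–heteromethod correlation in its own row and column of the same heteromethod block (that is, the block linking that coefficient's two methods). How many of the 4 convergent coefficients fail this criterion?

Checking each validity diagonal entry against its comparison values:
TA (methods 1·2): 0.57 vs {0.36, 0.29, 0.34, 0.23, 0.36, 0.35} → pass.
TB (methods 1·2): 0.41 vs {0.29, 0.36, 0.05, 0.14, 0.48, 0.48} → fail.
TC (methods 1·2): 0.68 vs {0.23, 0.34, 0.14, 0.05, 0.18, 0.22} → pass.
TD (methods 1·2): 0.79 vs {0.35, 0.36, 0.48, 0.48, 0.22, 0.18} → pass.
1 of 4 fail.

1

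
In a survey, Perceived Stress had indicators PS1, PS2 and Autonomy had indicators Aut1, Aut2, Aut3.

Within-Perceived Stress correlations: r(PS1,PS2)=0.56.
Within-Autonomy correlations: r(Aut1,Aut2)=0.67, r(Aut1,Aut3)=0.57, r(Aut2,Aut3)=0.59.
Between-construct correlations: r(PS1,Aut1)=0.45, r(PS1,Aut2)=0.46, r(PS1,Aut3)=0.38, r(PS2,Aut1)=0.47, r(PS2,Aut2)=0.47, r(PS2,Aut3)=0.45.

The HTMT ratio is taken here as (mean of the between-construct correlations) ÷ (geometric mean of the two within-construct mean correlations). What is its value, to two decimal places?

Between-construct mean = 2.68/6 = 0.4467.
Mean within-PS = 0.56/1 = 0.5600; mean within-Aut = 1.83/3 = 0.6100.
Geometric mean = √(0.5600 × 0.6100) = 0.5845.
HTMT = 0.4467 / 0.5845 = 0.76.

0.76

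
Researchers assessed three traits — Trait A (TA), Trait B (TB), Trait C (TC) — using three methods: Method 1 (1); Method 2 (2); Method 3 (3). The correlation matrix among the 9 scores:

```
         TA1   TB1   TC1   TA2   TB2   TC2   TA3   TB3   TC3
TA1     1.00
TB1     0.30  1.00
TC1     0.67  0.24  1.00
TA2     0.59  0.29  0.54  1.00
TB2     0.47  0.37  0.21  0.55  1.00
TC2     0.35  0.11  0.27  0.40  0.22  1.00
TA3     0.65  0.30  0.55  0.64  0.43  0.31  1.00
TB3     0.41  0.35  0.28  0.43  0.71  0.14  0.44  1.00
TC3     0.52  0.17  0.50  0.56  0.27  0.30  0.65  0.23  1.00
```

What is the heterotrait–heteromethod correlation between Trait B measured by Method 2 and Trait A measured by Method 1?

Different traits and methods: r(TB2, TA1) = 0.47.

0.47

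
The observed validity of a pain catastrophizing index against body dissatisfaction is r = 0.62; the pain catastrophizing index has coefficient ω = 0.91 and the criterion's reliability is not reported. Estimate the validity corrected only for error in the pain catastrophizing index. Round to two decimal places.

Single correction: r_c = r_obs / √r_xx = 0.62 / √0.91 = 0.62 / 0.9539 ≈ 0.65.

0.65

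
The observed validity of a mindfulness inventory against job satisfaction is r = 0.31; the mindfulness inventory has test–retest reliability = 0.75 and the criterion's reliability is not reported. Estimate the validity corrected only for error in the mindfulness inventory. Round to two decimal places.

0.36

Single correction: r_c = r_obs / √r_xx = 0.31 / √0.75 = 0.31 / 0.8660 ≈ 0.36.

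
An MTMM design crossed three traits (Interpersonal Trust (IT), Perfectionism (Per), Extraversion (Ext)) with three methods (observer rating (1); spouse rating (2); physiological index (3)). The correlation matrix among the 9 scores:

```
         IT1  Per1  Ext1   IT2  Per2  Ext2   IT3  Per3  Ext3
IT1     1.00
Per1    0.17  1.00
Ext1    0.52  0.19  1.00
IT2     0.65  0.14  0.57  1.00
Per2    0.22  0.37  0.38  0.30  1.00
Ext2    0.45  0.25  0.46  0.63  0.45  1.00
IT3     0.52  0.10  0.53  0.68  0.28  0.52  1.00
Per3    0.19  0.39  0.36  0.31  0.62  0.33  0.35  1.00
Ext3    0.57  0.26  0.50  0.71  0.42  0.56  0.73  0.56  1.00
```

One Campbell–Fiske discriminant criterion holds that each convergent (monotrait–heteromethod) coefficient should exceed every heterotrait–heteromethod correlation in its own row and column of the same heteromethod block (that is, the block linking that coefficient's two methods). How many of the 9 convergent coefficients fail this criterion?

6

Convergent coefficients and their comparison sets:
IT (methods 1·2): 0.65 vs {0.22, 0.14, 0.45, 0.57} → pass.
IT (methods 1·3): 0.52 vs {0.19, 0.10, 0.57, 0.53} → fail.
IT (methods 2·3): 0.68 vs {0.31, 0.28, 0.71, 0.52} → fail.
Per (methods 1·2): 0.37 vs {0.14, 0.22, 0.25, 0.38} → fail.
Per (methods 1·3): 0.39 vs {0.10, 0.19, 0.26, 0.36} → pass.
Per (methods 2·3): 0.62 vs {0.28, 0.31, 0.42, 0.33} → pass.
Ext (methods 1·2): 0.46 vs {0.57, 0.45, 0.38, 0.25} → fail.
Ext (methods 1·3): 0.50 vs {0.53, 0.57, 0.36, 0.26} → fail.
Ext (methods 2·3): 0.56 vs {0.52, 0.71, 0.33, 0.42} → fail.
6 of 9 fail.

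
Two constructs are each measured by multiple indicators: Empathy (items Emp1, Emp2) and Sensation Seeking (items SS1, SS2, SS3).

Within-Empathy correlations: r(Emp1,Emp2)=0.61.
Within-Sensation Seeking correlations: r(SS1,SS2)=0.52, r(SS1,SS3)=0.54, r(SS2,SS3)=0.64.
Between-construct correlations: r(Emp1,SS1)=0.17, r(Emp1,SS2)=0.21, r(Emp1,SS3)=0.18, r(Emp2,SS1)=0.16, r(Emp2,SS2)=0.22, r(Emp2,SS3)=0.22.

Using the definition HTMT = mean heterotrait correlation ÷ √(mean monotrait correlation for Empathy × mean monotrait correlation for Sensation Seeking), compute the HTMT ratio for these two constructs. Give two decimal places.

Mean between = 1.16/6 = 0.1933.
Mean within-Emp = 0.61/1 = 0.6100; mean within-SS = 1.70/3 = 0.5667.
Geometric mean = √(0.6100 × 0.5667) = 0.5880.
HTMT = 0.1933 / 0.5880 = 0.33.

0.33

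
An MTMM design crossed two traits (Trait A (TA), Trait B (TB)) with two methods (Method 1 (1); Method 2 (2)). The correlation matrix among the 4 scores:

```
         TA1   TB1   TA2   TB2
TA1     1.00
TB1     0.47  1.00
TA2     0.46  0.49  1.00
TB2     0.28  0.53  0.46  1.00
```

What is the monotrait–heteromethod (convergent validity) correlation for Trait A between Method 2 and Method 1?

0.46

Same trait (TA), different methods: r(TA2, TA1) = 0.46.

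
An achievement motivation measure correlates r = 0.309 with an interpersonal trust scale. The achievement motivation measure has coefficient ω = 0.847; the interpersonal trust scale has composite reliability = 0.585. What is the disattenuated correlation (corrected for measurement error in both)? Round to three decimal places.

r_true = r_obs / √(r_xx · r_yy) = 0.309 / √(0.847 × 0.585) = 0.309 / √0.495495 = 0.309 / 0.7039 ≈ 0.439.

0.439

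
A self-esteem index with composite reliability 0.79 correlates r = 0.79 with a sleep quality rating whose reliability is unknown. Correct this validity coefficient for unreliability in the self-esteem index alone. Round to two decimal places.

Single correction: r_c = r_obs / √r_xx = 0.79 / √0.79 = 0.79 / 0.8888 ≈ 0.89.

0.89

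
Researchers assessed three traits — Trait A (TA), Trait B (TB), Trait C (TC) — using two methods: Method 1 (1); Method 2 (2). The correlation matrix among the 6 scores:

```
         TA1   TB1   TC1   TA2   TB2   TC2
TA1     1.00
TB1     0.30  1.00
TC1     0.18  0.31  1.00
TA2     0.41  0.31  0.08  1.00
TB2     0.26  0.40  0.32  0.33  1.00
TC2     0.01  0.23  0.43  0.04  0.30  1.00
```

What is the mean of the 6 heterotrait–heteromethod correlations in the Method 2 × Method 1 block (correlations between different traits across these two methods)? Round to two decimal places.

HTHM values (method 2 × method 1): 0.31, 0.08, 0.26, 0.32, 0.01, 0.23; mean = 1.21/6 = 0.20.

0.20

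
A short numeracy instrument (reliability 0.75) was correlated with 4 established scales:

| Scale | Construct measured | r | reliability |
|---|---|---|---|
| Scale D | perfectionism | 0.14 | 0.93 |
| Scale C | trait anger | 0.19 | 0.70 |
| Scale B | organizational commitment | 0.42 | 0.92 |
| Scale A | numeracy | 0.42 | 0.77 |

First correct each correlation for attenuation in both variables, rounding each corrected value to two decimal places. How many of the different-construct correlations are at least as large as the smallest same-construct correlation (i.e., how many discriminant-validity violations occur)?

Disattenuated r (r / √(r_scale · r_new)):
  Scale D (disc): 0.14 / √(0.93·0.75) = 0.17
  Scale C (disc): 0.19 / √(0.70·0.75) = 0.26
  Scale B (disc): 0.42 / √(0.92·0.75) = 0.51
  Scale A (conv): 0.42 / √(0.77·0.75) = 0.55
Smallest convergent = 0.55. Discriminant values: 0.17, 0.26, 0.51; count ≥ 0.55 → 0.

0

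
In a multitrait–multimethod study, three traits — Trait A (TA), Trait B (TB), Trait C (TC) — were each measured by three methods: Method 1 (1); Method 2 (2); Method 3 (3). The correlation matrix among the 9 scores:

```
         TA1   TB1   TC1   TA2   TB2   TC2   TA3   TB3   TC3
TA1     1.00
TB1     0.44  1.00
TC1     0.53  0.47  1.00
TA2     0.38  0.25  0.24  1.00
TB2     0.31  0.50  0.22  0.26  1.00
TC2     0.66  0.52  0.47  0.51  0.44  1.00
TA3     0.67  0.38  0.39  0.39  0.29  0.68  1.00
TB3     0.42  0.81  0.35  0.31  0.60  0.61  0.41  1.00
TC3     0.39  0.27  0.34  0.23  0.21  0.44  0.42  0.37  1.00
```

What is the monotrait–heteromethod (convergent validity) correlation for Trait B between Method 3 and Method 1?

Same trait (TB), different methods: r(TB3, TB1) = 0.81.

0.81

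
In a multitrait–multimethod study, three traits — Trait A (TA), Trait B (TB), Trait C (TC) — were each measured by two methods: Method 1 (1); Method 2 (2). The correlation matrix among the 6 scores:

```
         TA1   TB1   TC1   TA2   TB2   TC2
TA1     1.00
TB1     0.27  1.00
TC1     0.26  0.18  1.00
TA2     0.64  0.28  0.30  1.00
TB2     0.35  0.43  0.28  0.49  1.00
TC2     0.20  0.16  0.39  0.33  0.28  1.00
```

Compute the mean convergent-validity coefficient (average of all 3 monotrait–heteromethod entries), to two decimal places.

0.49

Convergent values: 0.64, 0.43, 0.39; mean = 1.46/3 = 0.49.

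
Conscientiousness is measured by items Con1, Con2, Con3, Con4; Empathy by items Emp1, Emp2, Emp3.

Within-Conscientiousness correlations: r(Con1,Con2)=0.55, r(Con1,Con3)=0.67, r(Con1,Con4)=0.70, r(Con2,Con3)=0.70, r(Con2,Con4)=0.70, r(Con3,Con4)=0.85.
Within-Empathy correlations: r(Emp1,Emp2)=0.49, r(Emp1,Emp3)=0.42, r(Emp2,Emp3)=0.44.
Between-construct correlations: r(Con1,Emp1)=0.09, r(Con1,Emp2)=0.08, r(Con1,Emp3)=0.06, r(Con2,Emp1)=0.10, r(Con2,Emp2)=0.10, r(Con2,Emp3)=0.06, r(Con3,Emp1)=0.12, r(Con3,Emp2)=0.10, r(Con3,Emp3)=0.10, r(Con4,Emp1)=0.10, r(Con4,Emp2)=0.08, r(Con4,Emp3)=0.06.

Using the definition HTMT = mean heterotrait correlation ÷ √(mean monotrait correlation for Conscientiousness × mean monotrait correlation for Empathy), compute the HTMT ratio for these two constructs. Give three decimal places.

Between-construct mean = 1.05/12 = 0.0875.
Mean within-Con = 4.17/6 = 0.6950; mean within-Emp = 1.35/3 = 0.4500.
Geometric mean = √(0.6950 × 0.4500) = 0.5592.
HTMT = 0.0875 / 0.5592 = 0.156.

0.156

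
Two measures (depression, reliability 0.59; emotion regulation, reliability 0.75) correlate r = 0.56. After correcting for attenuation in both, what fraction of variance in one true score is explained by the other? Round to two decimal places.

Disattenuated r = 0.56 / √(0.59 × 0.75) = 0.56 / 0.6652 = 0.8419.
Shared true-score variance = 0.8419² = 0.7088 ≈ 0.71.

0.71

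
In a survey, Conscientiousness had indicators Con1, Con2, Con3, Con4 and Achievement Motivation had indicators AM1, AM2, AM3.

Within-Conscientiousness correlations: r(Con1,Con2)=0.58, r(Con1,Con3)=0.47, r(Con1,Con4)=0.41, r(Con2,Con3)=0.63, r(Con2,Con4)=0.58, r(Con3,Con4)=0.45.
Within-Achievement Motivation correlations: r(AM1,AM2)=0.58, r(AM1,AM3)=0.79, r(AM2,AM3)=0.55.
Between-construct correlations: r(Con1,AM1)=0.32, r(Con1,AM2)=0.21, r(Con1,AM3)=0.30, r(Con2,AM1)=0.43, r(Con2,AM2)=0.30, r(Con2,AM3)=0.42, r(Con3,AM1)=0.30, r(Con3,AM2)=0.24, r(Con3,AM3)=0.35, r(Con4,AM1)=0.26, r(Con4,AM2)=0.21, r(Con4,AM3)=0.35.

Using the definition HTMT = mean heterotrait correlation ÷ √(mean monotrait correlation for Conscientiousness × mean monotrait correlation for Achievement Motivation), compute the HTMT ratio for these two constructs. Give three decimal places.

0.533

Between-construct mean = 3.69/12 = 0.3075.
Mean within-Con = 3.12/6 = 0.5200; mean within-AM = 1.92/3 = 0.6400.
Geometric mean = √(0.5200 × 0.6400) = 0.5769.
HTMT = 0.3075 / 0.5769 = 0.533.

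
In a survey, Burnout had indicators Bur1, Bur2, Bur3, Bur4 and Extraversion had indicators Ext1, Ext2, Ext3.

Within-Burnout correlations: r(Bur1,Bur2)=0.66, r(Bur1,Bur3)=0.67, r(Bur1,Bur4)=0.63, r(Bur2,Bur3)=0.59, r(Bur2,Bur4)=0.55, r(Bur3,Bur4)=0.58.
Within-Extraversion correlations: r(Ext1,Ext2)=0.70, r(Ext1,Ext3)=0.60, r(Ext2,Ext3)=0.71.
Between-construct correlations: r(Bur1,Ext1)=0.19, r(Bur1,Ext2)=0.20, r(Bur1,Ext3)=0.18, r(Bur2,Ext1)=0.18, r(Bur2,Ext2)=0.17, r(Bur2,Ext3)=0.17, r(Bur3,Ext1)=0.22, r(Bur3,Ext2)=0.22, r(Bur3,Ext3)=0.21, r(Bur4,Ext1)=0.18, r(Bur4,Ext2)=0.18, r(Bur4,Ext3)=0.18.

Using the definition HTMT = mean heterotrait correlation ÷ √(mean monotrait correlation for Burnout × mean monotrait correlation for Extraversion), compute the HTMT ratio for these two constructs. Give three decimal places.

0.296

Mean between = 2.28/12 = 0.1900.
Mean within-Bur = 3.68/6 = 0.6133; mean within-Ext = 2.01/3 = 0.6700.
Geometric mean = √(0.6133 × 0.6700) = 0.6410.
HTMT = 0.1900 / 0.6410 = 0.296.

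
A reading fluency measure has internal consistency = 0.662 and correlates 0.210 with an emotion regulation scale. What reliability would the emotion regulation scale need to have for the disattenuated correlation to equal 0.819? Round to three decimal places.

0.099

r_true = r_obs / √(r_xx · r_yy) ⇒ 0.819 = 0.210 / √(0.662 · r_yy).
√(0.662 · r_yy) = 0.210 / 0.819 = 0.2564; 0.662 · r_yy = 0.0657; r_yy = 0.0657 / 0.662 ≈ 0.099.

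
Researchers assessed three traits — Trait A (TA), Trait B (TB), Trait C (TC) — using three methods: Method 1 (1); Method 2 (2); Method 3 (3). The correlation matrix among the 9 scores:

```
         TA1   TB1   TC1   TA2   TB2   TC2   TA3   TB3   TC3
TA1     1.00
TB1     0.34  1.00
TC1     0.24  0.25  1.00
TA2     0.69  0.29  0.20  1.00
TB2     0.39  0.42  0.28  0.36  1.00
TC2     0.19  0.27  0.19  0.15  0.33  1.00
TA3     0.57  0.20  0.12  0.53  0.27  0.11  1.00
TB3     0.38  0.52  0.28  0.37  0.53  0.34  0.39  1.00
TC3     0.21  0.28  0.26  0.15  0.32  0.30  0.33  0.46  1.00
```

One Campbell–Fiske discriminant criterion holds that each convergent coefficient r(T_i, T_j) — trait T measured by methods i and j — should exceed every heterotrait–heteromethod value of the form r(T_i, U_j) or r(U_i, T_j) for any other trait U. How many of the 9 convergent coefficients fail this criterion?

Each convergent coefficient versus the relevant comparison correlations:
TA (methods 1·2): 0.69 vs {0.39, 0.29, 0.19, 0.20} → pass.
TA (methods 1·3): 0.57 vs {0.38, 0.20, 0.21, 0.12} → pass.
TA (methods 2·3): 0.53 vs {0.37, 0.27, 0.15, 0.11} → pass.
TB (methods 1·2): 0.42 vs {0.29, 0.39, 0.27, 0.28} → pass.
TB (methods 1·3): 0.52 vs {0.20, 0.38, 0.28, 0.28} → pass.
TB (methods 2·3): 0.53 vs {0.27, 0.37, 0.32, 0.34} → pass.
TC (methods 1·2): 0.19 vs {0.20, 0.19, 0.28, 0.27} → fail.
TC (methods 1·3): 0.26 vs {0.12, 0.21, 0.28, 0.28} → fail.
TC (methods 2·3): 0.30 vs {0.11, 0.15, 0.34, 0.32} → fail.
3 of 9 fail.

3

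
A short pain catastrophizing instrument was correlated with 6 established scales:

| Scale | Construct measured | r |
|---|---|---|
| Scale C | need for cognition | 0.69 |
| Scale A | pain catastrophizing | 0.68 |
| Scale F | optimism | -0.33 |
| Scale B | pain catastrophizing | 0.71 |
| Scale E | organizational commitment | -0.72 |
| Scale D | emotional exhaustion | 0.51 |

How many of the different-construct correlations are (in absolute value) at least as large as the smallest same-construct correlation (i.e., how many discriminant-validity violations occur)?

Convergent (same construct = pain catastrophizing): Scale A, Scale B.
Smallest convergent = 0.68. Discriminant |r|: 0.69, 0.33, 0.72, 0.51; count ≥ 0.68 → 2.

2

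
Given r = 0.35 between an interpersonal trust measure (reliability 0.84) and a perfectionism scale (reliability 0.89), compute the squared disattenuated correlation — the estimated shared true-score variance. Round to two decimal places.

Disattenuated r = 0.35 / √(0.84 × 0.89) = 0.35 / 0.8646 = 0.4048.
Shared true-score variance = 0.4048² = 0.1639 ≈ 0.16.

0.16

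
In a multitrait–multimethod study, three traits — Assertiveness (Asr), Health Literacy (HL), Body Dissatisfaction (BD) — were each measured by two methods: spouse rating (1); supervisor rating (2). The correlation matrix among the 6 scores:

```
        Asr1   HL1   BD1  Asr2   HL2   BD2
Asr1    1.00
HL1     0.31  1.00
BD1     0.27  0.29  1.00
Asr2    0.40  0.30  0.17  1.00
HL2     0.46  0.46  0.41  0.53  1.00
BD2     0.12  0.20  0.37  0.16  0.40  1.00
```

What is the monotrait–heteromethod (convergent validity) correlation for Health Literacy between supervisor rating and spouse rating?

Same trait (HL), different methods: r(HL2, HL1) = 0.46.

0.46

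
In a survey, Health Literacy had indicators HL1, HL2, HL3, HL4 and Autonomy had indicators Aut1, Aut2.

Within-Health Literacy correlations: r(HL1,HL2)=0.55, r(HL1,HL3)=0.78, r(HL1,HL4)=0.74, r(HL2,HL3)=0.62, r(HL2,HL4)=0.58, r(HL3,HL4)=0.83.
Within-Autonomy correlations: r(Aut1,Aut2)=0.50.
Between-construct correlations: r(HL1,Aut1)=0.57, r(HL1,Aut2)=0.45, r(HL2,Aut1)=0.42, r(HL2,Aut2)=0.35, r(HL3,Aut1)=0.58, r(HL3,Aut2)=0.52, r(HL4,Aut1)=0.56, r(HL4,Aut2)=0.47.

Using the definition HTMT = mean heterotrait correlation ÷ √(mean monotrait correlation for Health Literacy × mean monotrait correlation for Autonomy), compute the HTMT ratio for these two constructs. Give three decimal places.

0.838

Mean heterotrait r = 3.92/8 = 0.4900.
Mean within-HL = 4.10/6 = 0.6833; mean within-Aut = 0.50/1 = 0.5000.
Geometric mean = √(0.6833 × 0.5000) = 0.5845.
HTMT = 0.4900 / 0.5845 = 0.838.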